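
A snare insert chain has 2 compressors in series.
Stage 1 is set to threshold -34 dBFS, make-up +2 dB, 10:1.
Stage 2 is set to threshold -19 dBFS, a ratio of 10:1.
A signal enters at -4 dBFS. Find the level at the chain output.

-29 dBFS

Stage 1: -4 dBFS is 30 dB over -34 dBFS; at 10:1 that becomes 3 dB over, giving -31 dBFS; +2 dB make-up → -29 dBFS.
Stage 2: -29 dBFS ≤ -19 dBFS, so stage 2 doesn't engage; output -29 dBFS.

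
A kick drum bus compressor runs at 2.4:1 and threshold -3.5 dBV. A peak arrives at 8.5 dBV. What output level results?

1.5 dBV

8.5 dBV sits 12 dB over threshold.
2.4:1 compression reduces that to 12/2.4 = 5 dB over.
That puts the output at 1.5 dBV.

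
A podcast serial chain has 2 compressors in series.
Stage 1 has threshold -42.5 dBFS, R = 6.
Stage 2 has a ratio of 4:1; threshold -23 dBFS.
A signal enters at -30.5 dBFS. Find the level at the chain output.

Stage 1: -30.5 dBFS is 12 dB over -42.5 dBFS; at 6:1 that becomes 2 dB over, giving -40.5 dBFS.
Stage 2: -40.5 dBFS is at or below the -23 dBFS threshold — no compression; output -40.5 dBFS.

-40.5 dBFS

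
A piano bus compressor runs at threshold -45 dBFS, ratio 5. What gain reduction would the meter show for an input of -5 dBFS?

The signal is 40 dB above threshold.
A 5:1 ratio leaves 8 dB of that excess.
GR = overshoot in − overshoot out = 40 − 8 = 32 dB.

32 dB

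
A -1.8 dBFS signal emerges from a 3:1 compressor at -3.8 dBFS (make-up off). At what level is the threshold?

-4.8 dBFS

Input is 3 dB above T (since output overshoot × R = input overshoot: (-3.8 − T)·3 = -1.8 − T gives T = -4.8 dBFS).
Check: -4.8 + (-1.8 − (-4.8))/3 = -4.8 + 1 = -3.8 dBFS. ✓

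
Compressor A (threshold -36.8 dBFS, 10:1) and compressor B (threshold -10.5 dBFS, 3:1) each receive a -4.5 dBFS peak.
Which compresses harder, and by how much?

A: 32.3 dB over, compressed to 3.23 dB over, so 29.07 dB of GR.
B: 6 dB over, compressed to 2 dB over, so 4 dB of GR.
Difference: 25.07 dB in favour of A.

A, by 25.07 dB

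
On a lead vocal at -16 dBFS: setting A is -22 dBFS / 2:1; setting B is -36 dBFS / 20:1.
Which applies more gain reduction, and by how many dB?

B, by 16 dB

A: 6 dB over, compressed to 3 dB over, so 3 dB of GR.
B: 20 dB over, compressed to 1 dB over, so 19 dB of GR.
B applies 16 dB more gain reduction.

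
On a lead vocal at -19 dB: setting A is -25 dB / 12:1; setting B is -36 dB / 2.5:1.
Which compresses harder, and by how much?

B, by 4.7 dB

A: 6 dB over, compressed to 0.5 dB over, so 5.5 dB of GR.
B: 17 dB over, compressed to 6.8 dB over, so 10.2 dB of GR.
B applies 4.7 dB more gain reduction.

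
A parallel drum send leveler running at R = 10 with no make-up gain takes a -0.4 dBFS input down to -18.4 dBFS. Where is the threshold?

Let T be the threshold. Output overshoot = (input overshoot)/R, so -18.4 − T = (-0.4 − T)/10.
10·(-18.4 − T) = -0.4 − T → 9·T = -184 − (-0.4) = -183.6.
T = -183.6/9 = -20.4 dBFS.

-20.4 dBFS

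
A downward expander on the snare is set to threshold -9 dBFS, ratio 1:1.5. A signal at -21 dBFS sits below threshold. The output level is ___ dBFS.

-27 dBFS

Undershoot = (-9) − (-21) = 12 dB.
At 1:1.5, that expands to 18 dB under threshold.
Output = -9 − 18 = -27 dBFS.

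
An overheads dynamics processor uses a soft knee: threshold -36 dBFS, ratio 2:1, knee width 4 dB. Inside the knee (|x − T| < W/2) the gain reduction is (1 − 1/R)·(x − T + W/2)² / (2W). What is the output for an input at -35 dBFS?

-35.5625 dBFS

x − T + W/2 = -35 − (-36) + 2 = 3.
GR = (1 − 1/2) × 3² / 8 = 0.5 × 9 / 8 = 0.5625 dB.
Output = -35 − 0.5625 = -35.5625 dBFS.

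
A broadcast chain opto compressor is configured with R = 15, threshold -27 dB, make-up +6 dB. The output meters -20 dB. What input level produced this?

-12 dB

Remove make-up: -20 − 6 = -26 dB.
The compressed level sits -26 − (-27) = 1 dB over threshold.
Before 15:1 compression the overshoot was 1 × 15 = 15 dB, so input = -27 + 15 = -12 dB.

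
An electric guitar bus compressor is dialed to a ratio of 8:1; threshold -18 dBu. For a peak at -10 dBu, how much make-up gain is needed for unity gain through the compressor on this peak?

7 dB

Without make-up, output = threshold + overshoot/8 = -18 + 1 = -17 dBu.
Gap to target: 7 dB.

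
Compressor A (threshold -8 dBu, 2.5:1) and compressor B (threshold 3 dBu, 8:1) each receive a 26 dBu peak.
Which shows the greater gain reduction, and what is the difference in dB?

A: 34 dB over, compressed to 13.6 dB over, so 20.4 dB of GR.
B: 23 dB over, compressed to 2.875 dB over, so 20.125 dB of GR.
A reduces 0.275 dB more.

A, by 0.275 dB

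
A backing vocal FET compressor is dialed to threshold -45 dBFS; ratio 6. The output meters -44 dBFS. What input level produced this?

-39 dBFS

The compressed level sits -44 − (-45) = 1 dB over threshold.
Before 6:1 compression the overshoot was 1 × 6 = 6 dB, so input = -45 + 6 = -39 dBFS.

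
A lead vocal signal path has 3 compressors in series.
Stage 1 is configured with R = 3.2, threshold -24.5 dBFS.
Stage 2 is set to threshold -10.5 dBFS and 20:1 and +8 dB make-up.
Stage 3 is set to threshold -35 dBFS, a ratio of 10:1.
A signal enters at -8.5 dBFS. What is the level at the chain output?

Stage 1: -8.5 dBFS is 16 dB over -24.5 dBFS; at 3.2:1 that becomes 5 dB over, giving -19.5 dBFS.
Stage 2: -19.5 dBFS is at or below the -10.5 dBFS threshold — no compression; make-up brings it to -11.5 dBFS.
Stage 3: overshoot 23.5 dB → 23.5/10 = 2.35 dB → -32.65 dBFS.

-32.65 dBFS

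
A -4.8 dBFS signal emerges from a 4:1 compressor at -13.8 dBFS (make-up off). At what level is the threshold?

-16.8 dBFS

Let T be the threshold. Output overshoot = (input overshoot)/R, so -13.8 − T = (-4.8 − T)/4.
4·(-13.8 − T) = -4.8 − T → 3·T = -55.2 − (-4.8) = -50.4.
T = -50.4/3 = -16.8 dBFS.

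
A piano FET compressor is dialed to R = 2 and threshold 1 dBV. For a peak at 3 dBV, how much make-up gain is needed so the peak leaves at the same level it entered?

1 dB

The peak compresses to 1 + 2/2 = 2 dBV.
To reach 3 dBV requires 3 − 2 = 1 dB of make-up.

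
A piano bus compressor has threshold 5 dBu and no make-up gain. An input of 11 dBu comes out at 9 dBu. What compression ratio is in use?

1.5:1

Input overshoot = 11 − 5 = 6 dB; output overshoot = 9 − 5 = 4 dB.
Ratio = 6 / 4 = 1.5.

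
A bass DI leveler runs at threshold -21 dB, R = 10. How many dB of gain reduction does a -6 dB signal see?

13.5 dB

The signal is 15 dB above threshold.
After 10:1 compression the overshoot becomes 15/10 = 1.5 dB.
So the signal is attenuated by 15 − 1.5 = 13.5 dB.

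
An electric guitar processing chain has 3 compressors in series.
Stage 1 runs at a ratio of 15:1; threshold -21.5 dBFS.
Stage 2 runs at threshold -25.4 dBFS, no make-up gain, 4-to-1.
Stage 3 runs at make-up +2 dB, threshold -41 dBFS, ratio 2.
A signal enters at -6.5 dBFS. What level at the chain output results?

-30.5875 dBFS

Stage 1: 15 dB above -21.5 dBFS, reduced 15:1 to 1 dB above → -20.5 dBFS.
Stage 2: -20.5 dBFS is 4.9 dB over -25.4 dBFS; at 4:1 that becomes 1.225 dB over, giving -24.175 dBFS.
Stage 3: -24.175 dBFS is 16.825 dB over -41 dBFS; at 2:1 that becomes 8.4125 dB over, giving -32.5875 dBFS; +2 dB make-up → -30.5875 dBFS.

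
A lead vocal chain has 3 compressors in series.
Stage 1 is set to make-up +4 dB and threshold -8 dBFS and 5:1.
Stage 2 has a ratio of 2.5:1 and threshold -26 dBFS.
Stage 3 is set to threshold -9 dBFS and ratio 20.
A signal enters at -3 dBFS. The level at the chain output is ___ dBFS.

Stage 1: -3 dBFS is 5 dB over -8 dBFS; at 5:1 that becomes 1 dB over, giving -7 dBFS; +4 dB make-up → -3 dBFS.
Stage 2: 23 dB above -26 dBFS, reduced 2.5:1 to 9.2 dB above → -16.8 dBFS.
Stage 3: below threshold (-16.8 ≤ -9); passes unchanged; output -16.8 dBFS.

-16.8 dBFS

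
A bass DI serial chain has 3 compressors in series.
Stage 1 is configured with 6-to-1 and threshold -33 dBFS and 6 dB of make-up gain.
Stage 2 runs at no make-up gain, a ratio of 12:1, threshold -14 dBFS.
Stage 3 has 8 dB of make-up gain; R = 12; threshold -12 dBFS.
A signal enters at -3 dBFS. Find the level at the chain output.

Stage 1: -3 dBFS is 30 dB over -33 dBFS; at 6:1 that becomes 5 dB over, giving -28 dBFS; +6 dB make-up → -22 dBFS.
Stage 2: below threshold (-22 ≤ -14); passes unchanged; output -22 dBFS.
Stage 3: below threshold (-22 ≤ -12); passes unchanged; make-up brings it to -14 dBFS.

-14 dBFS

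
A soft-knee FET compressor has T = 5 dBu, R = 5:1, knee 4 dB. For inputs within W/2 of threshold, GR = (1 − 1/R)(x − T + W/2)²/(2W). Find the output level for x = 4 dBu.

3.9 dBu

x − T + W/2 = 4 − 5 + 2 = 1.
GR = (1 − 1/5) × 1² / 8 = 0.8 × 1 / 8 = 0.1 dB.
Output = 4 − 0.1 = 3.9 dBu.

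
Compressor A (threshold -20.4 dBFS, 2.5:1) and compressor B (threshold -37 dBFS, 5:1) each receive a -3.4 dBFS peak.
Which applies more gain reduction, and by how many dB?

B, by 16.68 dB

A: GR = 17 − 17/2.5 = 10.2 dB.
B: GR = 33.6 − 33.6/5 = 26.88 dB.
B reduces 16.68 dB more.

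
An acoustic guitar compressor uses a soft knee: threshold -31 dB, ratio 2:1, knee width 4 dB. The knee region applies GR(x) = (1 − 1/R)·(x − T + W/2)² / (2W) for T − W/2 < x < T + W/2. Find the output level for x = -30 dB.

-30.5625 dB

x − T + W/2 = -30 − (-31) + 2 = 3.
GR = (1 − 1/2) × 3² / 8 = 0.5 × 9 / 8 = 0.5625 dB.
Output = -30 − 0.5625 = -30.5625 dB.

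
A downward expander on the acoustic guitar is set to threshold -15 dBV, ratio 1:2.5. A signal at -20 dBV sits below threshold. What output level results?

The input is 5 dB below the -15 dBV threshold.
A 1:2.5 expander multiplies undershoot by 2.5: 5 × 2.5 = 12.5 dB below threshold.
Output = -15 − 12.5 = -27.5 dBV.

-27.5 dBV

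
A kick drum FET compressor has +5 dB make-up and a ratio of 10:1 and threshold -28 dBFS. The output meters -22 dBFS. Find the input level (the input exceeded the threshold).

-18 dBFS

Remove make-up: -22 − 5 = -27 dBFS.
That's 1 dB above the -28 dBFS threshold.
Input overshoot = R × output overshoot = 10 dB → input = -28 + 10 = -18 dBFS.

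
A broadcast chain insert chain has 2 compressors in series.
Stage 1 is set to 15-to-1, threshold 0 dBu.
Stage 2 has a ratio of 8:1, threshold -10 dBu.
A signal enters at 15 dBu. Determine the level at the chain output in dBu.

Stage 1: overshoot 15 dB → 15/15 = 1 dB → 1 dBu.
Stage 2: 1 dBu is 11 dB over -10 dBu; at 8:1 that becomes 1.375 dB over, giving -8.625 dBu.

-8.625 dBu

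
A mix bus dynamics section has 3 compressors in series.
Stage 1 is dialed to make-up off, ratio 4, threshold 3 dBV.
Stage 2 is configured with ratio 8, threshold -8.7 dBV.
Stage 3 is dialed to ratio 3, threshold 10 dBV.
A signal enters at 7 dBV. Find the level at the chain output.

-7.1125 dBV

Stage 1: 4 dB above 3 dBV, reduced 4:1 to 1 dB above → 4 dBV.
Stage 2: overshoot 12.7 dB → 12.7/8 = 1.5875 dB → -7.1125 dBV.
Stage 3: -7.1125 dBV ≤ 10 dBV, so stage 3 doesn't engage; output -7.1125 dBV.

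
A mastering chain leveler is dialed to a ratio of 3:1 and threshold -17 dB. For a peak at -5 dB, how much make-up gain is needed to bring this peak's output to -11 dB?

2 dB

Overshoot 12 dB → 12/3 = 4 dB after compression, so the compressed level is -17 + 4 = -13 dB.
Make-up = target − compressed = -11 − (-13) = 2 dB.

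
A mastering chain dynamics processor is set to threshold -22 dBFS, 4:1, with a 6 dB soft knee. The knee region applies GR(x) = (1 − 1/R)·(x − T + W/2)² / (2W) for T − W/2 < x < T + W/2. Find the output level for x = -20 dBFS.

-21.5625 dBFS

x − T + W/2 = -20 − (-22) + 3 = 5.
GR = (1 − 1/4) × 5² / 12 = 0.75 × 25 / 12 = 1.5625 dB.
Output = -20 − 1.5625 = -21.5625 dBFS.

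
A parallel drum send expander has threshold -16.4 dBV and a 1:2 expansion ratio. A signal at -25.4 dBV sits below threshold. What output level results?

Below threshold, a 1:2 expander applies gain = (2−1)×(T − x) of attenuation.
(2−1) × 9 = 9 dB, so output = -25.4 − 9 = -34.4 dBV.

-34.4 dBV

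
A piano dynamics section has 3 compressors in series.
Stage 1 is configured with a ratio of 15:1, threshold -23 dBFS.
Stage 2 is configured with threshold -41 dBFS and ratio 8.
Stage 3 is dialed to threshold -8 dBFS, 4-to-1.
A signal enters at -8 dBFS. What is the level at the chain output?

Stage 1: 15 dB above -23 dBFS, reduced 15:1 to 1 dB above → -22 dBFS.
Stage 2: 19 dB above -41 dBFS, reduced 8:1 to 2.375 dB above → -38.625 dBFS.
Stage 3: below threshold (-38.625 ≤ -8); passes unchanged; output -38.625 dBFS.

-38.625 dBFS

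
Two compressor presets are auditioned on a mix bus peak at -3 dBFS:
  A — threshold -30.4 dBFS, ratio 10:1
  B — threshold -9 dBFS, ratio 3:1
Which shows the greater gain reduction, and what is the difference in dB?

A: overshoot 27.4 dB → output overshoot 2.74 dB → GR 24.66 dB.
B: overshoot 6 dB → output overshoot 2 dB → GR 4 dB.
A reduces 20.66 dB more.

A, by 20.66 dB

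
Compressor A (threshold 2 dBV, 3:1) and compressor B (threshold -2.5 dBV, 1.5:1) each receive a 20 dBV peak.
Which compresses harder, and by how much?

A: 18 dB over, compressed to 6 dB over, so 12 dB of GR.
B: 22.5 dB over, compressed to 15 dB over, so 7.5 dB of GR.
A reduces 4.5 dB more.

A, by 4.5 dB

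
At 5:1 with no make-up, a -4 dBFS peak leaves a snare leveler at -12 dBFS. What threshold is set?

Let T be the threshold. Output overshoot = (input overshoot)/R, so -12 − T = (-4 − T)/5.
5·(-12 − T) = -4 − T → 4·T = -60 − (-4) = -56.
T = -56/4 = -14 dBFS.

-14 dBFS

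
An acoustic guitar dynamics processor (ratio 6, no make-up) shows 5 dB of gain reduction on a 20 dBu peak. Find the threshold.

Let T be the threshold. Output overshoot = (input overshoot)/R, so 15 − T = (20 − T)/6.
6·(15 − T) = 20 − T → 5·T = 90 − 20 = 70.
T = 70/5 = 14 dBu.

14 dBu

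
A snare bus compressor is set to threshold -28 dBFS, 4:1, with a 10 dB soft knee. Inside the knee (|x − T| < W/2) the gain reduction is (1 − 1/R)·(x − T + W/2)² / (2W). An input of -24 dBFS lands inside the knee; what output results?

x − T + W/2 = -24 − (-28) + 5 = 9.
GR = (1 − 1/4) × 9² / 20 = 0.75 × 81 / 20 = 3.0375 dB.
Output = -24 − 3.0375 = -27.0375 dBFS.

-27.0375 dBFS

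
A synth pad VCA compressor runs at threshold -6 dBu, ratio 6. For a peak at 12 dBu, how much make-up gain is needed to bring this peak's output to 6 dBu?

Without make-up, output = threshold + overshoot/6 = -6 + 3 = -3 dBu.
Gap to target: 9 dB.

9 dB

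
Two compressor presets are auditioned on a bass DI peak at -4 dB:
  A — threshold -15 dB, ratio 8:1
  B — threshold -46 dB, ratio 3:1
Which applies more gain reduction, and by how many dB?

B, by 18.375 dB

A: 11 dB over, compressed to 1.375 dB over, so 9.625 dB of GR.
B: 42 dB over, compressed to 14 dB over, so 28 dB of GR.
Difference: 18.375 dB in favour of B.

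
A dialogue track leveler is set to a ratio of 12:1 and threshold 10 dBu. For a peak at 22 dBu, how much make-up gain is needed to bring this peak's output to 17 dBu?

6 dB

Overshoot 12 dB → 12/12 = 1 dB after compression, so the compressed level is 10 + 1 = 11 dBu.
Make-up = target − compressed = 17 − 11 = 6 dB.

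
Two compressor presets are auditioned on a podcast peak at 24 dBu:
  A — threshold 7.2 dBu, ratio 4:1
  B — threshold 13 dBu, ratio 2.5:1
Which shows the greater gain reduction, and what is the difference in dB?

A: overshoot 16.8 dB → output overshoot 4.2 dB → GR 12.6 dB.
B: overshoot 11 dB → output overshoot 4.4 dB → GR 6.6 dB.
Difference: 6 dB in favour of A.

A, by 6 dB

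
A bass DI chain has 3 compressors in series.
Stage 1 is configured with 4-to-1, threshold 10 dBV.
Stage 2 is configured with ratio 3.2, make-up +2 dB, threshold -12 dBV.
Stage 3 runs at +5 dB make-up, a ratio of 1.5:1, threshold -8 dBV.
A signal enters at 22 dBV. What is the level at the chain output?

Stage 1: 22 dBV is 12 dB over 10 dBV; at 4:1 that becomes 3 dB over, giving 13 dBV.
Stage 2: overshoot 25 dB → 25/3.2 = 7.8125 dB → -4.1875 dBV; +2 dB make-up → -2.1875 dBV.
Stage 3: overshoot 5.8125 dB → 5.8125/1.5 = 3.875 dB → -4.125 dBV; +5 dB make-up → 0.875 dBV.

0.875 dBV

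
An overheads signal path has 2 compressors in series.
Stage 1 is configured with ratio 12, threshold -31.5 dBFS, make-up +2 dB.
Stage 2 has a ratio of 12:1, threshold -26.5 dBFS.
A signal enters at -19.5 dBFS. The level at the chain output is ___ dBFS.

Stage 1: 12 dB above -31.5 dBFS, reduced 12:1 to 1 dB above → -30.5 dBFS; +2 dB make-up → -28.5 dBFS.
Stage 2: -28.5 dBFS is at or below the -26.5 dBFS threshold — no compression; output -28.5 dBFS.

-28.5 dBFS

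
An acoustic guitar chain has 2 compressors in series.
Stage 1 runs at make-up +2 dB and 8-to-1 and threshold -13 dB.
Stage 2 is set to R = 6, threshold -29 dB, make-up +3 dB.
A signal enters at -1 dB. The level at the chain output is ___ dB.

-22.75 dB

Stage 1: 12 dB above -13 dB, reduced 8:1 to 1.5 dB above → -11.5 dB; +2 dB make-up → -9.5 dB.
Stage 2: 19.5 dB above -29 dB, reduced 6:1 to 3.25 dB above → -25.75 dB; +3 dB make-up → -22.75 dB.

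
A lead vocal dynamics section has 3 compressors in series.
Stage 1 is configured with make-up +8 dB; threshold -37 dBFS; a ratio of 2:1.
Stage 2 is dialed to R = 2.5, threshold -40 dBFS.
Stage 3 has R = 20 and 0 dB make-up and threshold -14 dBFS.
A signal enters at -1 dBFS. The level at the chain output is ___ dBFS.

-28.4 dBFS

Stage 1: overshoot 36 dB → 36/2 = 18 dB → -19 dBFS; +8 dB make-up → -11 dBFS.
Stage 2: 29 dB above -40 dBFS, reduced 2.5:1 to 11.6 dB above → -28.4 dBFS.
Stage 3: below threshold (-28.4 ≤ -14); passes unchanged; output -28.4 dBFS.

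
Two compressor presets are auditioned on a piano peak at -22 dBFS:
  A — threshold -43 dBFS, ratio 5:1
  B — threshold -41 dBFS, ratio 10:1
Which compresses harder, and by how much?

B, by 0.3 dB

A: overshoot 21 dB → output overshoot 4.2 dB → GR 16.8 dB.
B: overshoot 19 dB → output overshoot 1.9 dB → GR 17.1 dB.
B applies 0.3 dB more gain reduction.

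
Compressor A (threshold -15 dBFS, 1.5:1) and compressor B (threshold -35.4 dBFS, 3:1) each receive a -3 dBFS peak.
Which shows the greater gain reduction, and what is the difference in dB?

B, by 17.6 dB

A: overshoot 12 dB → output overshoot 8 dB → GR 4 dB.
B: overshoot 32.4 dB → output overshoot 10.8 dB → GR 21.6 dB.
Difference: 17.6 dB in favour of B.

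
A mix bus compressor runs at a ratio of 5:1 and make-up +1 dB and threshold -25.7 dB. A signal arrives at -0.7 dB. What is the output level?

The input is 25 dB above the -25.7 dB threshold.
5:1 compression reduces that to 25/5 = 5 dB over.
So the level is -25.7 + 5 = -20.7 dB; make-up adds 1 dB, giving -19.7 dB.

-19.7 dB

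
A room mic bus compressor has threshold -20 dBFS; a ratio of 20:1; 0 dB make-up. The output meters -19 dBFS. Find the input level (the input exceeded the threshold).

0 dBFS

Post-compression overshoot = -19 − (-20) = 1 dB.
Undo the ratio: input overshoot = 1 × 20 = 20 dB, giving input = 0 dBFS.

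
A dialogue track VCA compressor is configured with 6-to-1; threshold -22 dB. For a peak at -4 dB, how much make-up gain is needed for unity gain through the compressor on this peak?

Without make-up, output = threshold + overshoot/6 = -22 + 3 = -19 dB.
Gap to target: 15 dB.

15 dB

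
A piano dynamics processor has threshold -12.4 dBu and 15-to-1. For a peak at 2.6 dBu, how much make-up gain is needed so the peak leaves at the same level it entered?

14 dB

Overshoot 15 dB → 15/15 = 1 dB after compression, so the compressed level is -12.4 + 1 = -11.4 dBu.
Make-up = target − compressed = 2.6 − (-11.4) = 14 dB.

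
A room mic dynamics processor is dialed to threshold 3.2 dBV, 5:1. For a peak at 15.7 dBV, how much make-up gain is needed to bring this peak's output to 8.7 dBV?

Without make-up, output = threshold + overshoot/5 = 3.2 + 2.5 = 5.7 dBV.
Gap to target: 3 dB.

3 dB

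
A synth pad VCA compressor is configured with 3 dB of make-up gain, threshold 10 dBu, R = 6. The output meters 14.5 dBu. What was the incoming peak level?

19 dBu

Remove make-up: 14.5 − 3 = 11.5 dBu.
Post-compression overshoot = 11.5 − 10 = 1.5 dB.
Before 6:1 compression the overshoot was 1.5 × 6 = 9 dB, so input = 10 + 9 = 19 dBu.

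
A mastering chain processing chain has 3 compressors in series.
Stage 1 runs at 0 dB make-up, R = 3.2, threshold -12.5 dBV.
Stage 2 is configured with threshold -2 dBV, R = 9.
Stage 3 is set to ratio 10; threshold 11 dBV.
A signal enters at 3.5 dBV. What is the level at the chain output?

Stage 1: 3.5 dBV is 16 dB over -12.5 dBV; at 3.2:1 that becomes 5 dB over, giving -7.5 dBV.
Stage 2: -7.5 dBV ≤ -2 dBV, so stage 2 doesn't engage; output -7.5 dBV.
Stage 3: below threshold (-7.5 ≤ 11); passes unchanged; output -7.5 dBV.

-7.5 dBV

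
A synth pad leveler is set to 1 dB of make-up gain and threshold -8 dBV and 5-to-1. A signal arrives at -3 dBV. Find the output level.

-3 dBV sits 5 dB over threshold.
The 5 dB excess becomes 1 dB after 5:1 reduction.
That puts the output at -7 dBV; make-up adds 1 dB, giving -6 dBV.

-6 dBV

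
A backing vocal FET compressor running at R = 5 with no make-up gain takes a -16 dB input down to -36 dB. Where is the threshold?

Input is 25 dB above T (since output overshoot × R = input overshoot: (-36 − T)·5 = -16 − T gives T = -41 dB).
Check: -41 + (-16 − (-41))/5 = -41 + 5 = -36 dB. ✓

-41 dB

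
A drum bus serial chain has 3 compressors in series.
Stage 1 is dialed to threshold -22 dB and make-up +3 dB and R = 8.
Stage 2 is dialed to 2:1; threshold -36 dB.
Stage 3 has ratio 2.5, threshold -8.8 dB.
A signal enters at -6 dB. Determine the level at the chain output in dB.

-26.5 dB

Stage 1: overshoot 16 dB → 16/8 = 2 dB → -20 dB; +3 dB make-up → -17 dB.
Stage 2: 19 dB above -36 dB, reduced 2:1 to 9.5 dB above → -26.5 dB.
Stage 3: -26.5 dB is at or below the -8.8 dB threshold — no compression; output -26.5 dB.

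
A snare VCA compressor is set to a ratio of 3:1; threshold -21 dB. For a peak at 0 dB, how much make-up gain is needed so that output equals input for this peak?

14 dB

The peak compresses to -21 + 21/3 = -14 dB.
To reach 0 dB requires 0 − (-14) = 14 dB of make-up.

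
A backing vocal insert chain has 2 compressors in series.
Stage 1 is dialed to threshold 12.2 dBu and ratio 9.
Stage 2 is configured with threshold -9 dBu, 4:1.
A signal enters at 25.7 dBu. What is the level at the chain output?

-3.325 dBu

Stage 1: 25.7 dBu is 13.5 dB over 12.2 dBu; at 9:1 that becomes 1.5 dB over, giving 13.7 dBu.
Stage 2: 22.7 dB above -9 dBu, reduced 4:1 to 5.675 dB above → -3.325 dBu.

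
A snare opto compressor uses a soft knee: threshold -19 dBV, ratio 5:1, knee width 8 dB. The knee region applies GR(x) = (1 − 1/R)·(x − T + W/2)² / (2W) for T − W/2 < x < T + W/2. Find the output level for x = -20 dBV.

x − T + W/2 = -20 − (-19) + 4 = 3.
GR = (1 − 1/5) × 3² / 16 = 0.8 × 9 / 16 = 0.45 dB.
Output = -20 − 0.45 = -20.45 dBV.

-20.45 dBV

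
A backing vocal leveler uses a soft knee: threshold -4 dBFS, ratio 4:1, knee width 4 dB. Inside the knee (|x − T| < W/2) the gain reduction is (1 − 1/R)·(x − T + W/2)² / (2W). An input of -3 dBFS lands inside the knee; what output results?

x − T + W/2 = -3 − (-4) + 2 = 3.
GR = (1 − 1/4) × 3² / 8 = 0.75 × 9 / 8 = 0.84375 dB.
Output = -3 − 0.84375 = -3.84375 dBFS.

-3.84375 dBFS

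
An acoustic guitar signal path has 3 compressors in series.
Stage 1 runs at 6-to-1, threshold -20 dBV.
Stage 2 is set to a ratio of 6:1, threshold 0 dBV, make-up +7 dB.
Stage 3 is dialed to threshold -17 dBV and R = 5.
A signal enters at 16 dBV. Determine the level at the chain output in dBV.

-15 dBV

Stage 1: 16 dBV is 36 dB over -20 dBV; at 6:1 that becomes 6 dB over, giving -14 dBV.
Stage 2: -14 dBV ≤ 0 dBV, so stage 2 doesn't engage; make-up brings it to -7 dBV.
Stage 3: -7 dBV is 10 dB over -17 dBV; at 5:1 that becomes 2 dB over, giving -15 dBV.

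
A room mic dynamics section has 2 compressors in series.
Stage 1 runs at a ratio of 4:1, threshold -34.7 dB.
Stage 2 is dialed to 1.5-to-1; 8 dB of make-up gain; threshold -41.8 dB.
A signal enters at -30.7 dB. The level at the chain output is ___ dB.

-28.4 dB

Stage 1: 4 dB above -34.7 dB, reduced 4:1 to 1 dB above → -33.7 dB.
Stage 2: 8.1 dB above -41.8 dB, reduced 1.5:1 to 5.4 dB above → -36.4 dB; +8 dB make-up → -28.4 dB.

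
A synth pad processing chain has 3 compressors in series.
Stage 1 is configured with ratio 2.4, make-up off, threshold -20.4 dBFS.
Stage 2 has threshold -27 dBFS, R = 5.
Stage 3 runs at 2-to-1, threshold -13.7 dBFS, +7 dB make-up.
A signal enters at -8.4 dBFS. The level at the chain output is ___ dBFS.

-17.68 dBFS

Stage 1: overshoot 12 dB → 12/2.4 = 5 dB → -15.4 dBFS.
Stage 2: 11.6 dB above -27 dBFS, reduced 5:1 to 2.32 dB above → -24.68 dBFS.
Stage 3: -24.68 dBFS ≤ -13.7 dBFS, so stage 3 doesn't engage; make-up brings it to -17.68 dBFS.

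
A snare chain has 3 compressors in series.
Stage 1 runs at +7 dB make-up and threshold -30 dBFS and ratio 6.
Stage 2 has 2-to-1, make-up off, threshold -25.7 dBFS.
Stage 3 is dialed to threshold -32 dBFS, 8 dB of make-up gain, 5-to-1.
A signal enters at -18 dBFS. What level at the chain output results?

-22.27 dBFS

Stage 1: -18 dBFS is 12 dB over -30 dBFS; at 6:1 that becomes 2 dB over, giving -28 dBFS; +7 dB make-up → -21 dBFS.
Stage 2: -21 dBFS is 4.7 dB over -25.7 dBFS; at 2:1 that becomes 2.35 dB over, giving -23.35 dBFS.
Stage 3: overshoot 8.65 dB → 8.65/5 = 1.73 dB → -30.27 dBFS; +8 dB make-up → -22.27 dBFS.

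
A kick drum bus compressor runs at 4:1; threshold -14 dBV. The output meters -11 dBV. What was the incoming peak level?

-2 dBV

The compressed level sits -11 − (-14) = 3 dB over threshold.
Before 4:1 compression the overshoot was 3 × 4 = 12 dB, so input = -14 + 12 = -2 dBV.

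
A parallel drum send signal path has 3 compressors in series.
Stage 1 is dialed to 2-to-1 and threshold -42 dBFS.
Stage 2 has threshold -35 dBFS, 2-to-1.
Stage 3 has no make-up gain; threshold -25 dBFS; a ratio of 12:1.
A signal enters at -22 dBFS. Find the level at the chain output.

-33.5 dBFS

Stage 1: 20 dB above -42 dBFS, reduced 2:1 to 10 dB above → -32 dBFS.
Stage 2: -32 dBFS is 3 dB over -35 dBFS; at 2:1 that becomes 1.5 dB over, giving -33.5 dBFS.
Stage 3: -33.5 dBFS is at or below the -25 dBFS threshold — no compression; output -33.5 dBFS.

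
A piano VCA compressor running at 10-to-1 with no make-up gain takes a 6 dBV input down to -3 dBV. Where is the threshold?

-4 dBV

Gain reduction = 6 − (-3) = 9 dB; output overshoot = GR / (R − 1) = 9 / 9 = 1 dB.
Threshold = output − output overshoot = -3 − 1 = -4 dBV.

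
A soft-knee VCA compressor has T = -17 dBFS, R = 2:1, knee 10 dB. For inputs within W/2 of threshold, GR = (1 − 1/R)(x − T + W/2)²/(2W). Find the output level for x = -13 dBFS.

-15.025 dBFS

x − T + W/2 = -13 − (-17) + 5 = 9.
GR = (1 − 1/2) × 9² / 20 = 0.5 × 81 / 20 = 2.025 dB.
Output = -13 − 2.025 = -15.025 dBFS.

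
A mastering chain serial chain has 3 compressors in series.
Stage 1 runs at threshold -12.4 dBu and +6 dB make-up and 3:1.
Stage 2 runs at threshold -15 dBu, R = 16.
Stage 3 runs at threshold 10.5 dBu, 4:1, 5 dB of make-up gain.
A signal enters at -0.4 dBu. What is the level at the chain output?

Stage 1: overshoot 12 dB → 12/3 = 4 dB → -8.4 dBu; +6 dB make-up → -2.4 dBu.
Stage 2: 12.6 dB above -15 dBu, reduced 16:1 to 0.7875 dB above → -14.2125 dBu.
Stage 3: below threshold (-14.2125 ≤ 10.5); passes unchanged; make-up brings it to -9.2125 dBu.

-9.2125 dBu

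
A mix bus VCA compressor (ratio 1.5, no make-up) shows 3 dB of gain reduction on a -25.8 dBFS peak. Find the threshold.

Let T be the threshold. Output overshoot = (input overshoot)/R, so -28.8 − T = (-25.8 − T)/1.5.
1.5·(-28.8 − T) = -25.8 − T → 0.5·T = -43.2 − (-25.8) = -17.4.
T = -17.4/0.5 = -34.8 dBFS.

-34.8 dBFS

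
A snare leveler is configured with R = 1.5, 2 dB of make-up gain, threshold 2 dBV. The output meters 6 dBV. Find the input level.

5 dBV

Stripping the +2 dB make-up gives 4 dBV at the gain stage.
Post-compression overshoot = 4 − 2 = 2 dB.
Before 1.5:1 compression the overshoot was 2 × 1.5 = 3 dB, so input = 2 + 3 = 5 dBV.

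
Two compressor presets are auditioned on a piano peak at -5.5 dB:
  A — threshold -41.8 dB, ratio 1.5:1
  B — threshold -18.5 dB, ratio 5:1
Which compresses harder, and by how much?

A: overshoot 36.3 dB → output overshoot 24.2 dB → GR 12.1 dB.
B: overshoot 13 dB → output overshoot 2.6 dB → GR 10.4 dB.
A applies 1.7 dB more gain reduction.

A, by 1.7 dB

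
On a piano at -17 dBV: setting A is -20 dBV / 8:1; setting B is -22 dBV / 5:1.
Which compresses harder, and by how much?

A: overshoot 3 dB → output overshoot 0.375 dB → GR 2.625 dB.
B: overshoot 5 dB → output overshoot 1 dB → GR 4 dB.
B applies 1.375 dB more gain reduction.

B, by 1.375 dB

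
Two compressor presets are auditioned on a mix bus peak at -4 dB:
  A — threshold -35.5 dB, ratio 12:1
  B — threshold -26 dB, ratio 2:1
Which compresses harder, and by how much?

A, by 17.875 dB

A: GR = 31.5 − 31.5/12 = 28.875 dB.
B: GR = 22 − 22/2 = 11 dB.
A reduces 17.875 dB more.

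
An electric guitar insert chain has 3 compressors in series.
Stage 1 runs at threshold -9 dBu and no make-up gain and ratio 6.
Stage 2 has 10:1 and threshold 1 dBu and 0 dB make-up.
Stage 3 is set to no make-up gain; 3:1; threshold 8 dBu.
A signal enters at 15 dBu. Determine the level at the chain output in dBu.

Stage 1: overshoot 24 dB → 24/6 = 4 dB → -5 dBu.
Stage 2: below threshold (-5 ≤ 1); passes unchanged; output -5 dBu.
Stage 3: below threshold (-5 ≤ 8); passes unchanged; output -5 dBu.

-5 dBu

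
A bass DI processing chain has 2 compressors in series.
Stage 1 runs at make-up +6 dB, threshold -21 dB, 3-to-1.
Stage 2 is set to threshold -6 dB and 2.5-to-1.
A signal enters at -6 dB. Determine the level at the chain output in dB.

-10 dB

Stage 1: -6 dB is 15 dB over -21 dB; at 3:1 that becomes 5 dB over, giving -16 dB; +6 dB make-up → -10 dB.
Stage 2: -10 dB is at or below the -6 dB threshold — no compression; output -10 dB.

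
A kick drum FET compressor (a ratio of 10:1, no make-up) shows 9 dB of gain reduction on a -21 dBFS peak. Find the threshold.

-31 dBFS

Input is 10 dB above T (since output overshoot × R = input overshoot: (-30 − T)·10 = -21 − T gives T = -31 dBFS).
Check: -31 + (-21 − (-31))/10 = -31 + 1 = -30 dBFS. ✓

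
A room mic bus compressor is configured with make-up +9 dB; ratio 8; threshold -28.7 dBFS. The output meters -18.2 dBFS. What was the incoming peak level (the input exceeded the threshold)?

Before make-up, the level was -18.2 − 9 = -27.2 dBFS.
The compressed level sits -27.2 − (-28.7) = 1.5 dB over threshold.
Input overshoot = R × output overshoot = 12 dB → input = -28.7 + 12 = -16.7 dBFS.

-16.7 dBFS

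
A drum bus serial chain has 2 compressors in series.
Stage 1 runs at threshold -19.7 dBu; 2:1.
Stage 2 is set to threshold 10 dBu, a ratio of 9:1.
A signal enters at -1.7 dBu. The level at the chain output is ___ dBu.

-10.7 dBu

Stage 1: -1.7 dBu is 18 dB over -19.7 dBu; at 2:1 that becomes 9 dB over, giving -10.7 dBu.
Stage 2: -10.7 dBu is at or below the 10 dBu threshold — no compression; output -10.7 dBu.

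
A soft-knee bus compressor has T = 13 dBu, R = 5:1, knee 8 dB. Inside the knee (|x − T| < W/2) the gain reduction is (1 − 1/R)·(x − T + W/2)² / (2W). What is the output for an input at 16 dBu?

x − T + W/2 = 16 − 13 + 4 = 7.
GR = (1 − 1/5) × 7² / 16 = 0.8 × 49 / 16 = 2.45 dB.
Output = 16 − 2.45 = 13.55 dBu.

13.55 dBu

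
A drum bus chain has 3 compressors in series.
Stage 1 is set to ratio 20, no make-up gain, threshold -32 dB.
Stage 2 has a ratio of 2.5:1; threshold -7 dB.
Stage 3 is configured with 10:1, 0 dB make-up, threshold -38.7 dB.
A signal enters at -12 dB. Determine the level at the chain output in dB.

Stage 1: -12 dB is 20 dB over -32 dB; at 20:1 that becomes 1 dB over, giving -31 dB.
Stage 2: -31 dB ≤ -7 dB, so stage 2 doesn't engage; output -31 dB.
Stage 3: overshoot 7.7 dB → 7.7/10 = 0.77 dB → -37.93 dB.

-37.93 dB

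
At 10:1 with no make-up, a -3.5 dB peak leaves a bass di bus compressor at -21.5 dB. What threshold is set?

Let T be the threshold. Output overshoot = (input overshoot)/R, so -21.5 − T = (-3.5 − T)/10.
10·(-21.5 − T) = -3.5 − T → 9·T = -215 − (-3.5) = -211.5.
T = -211.5/9 = -23.5 dB.

-23.5 dB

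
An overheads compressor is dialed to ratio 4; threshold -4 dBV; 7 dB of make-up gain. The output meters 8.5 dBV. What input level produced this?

Before make-up, the level was 8.5 − 7 = 1.5 dBV.
That's 5.5 dB above the -4 dBV threshold.
Before 4:1 compression the overshoot was 5.5 × 4 = 22 dB, so input = -4 + 22 = 18 dBV.

18 dBV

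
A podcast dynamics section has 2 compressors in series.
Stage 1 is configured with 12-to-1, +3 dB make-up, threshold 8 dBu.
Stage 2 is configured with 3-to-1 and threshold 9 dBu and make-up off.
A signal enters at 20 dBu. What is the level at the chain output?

Stage 1: 20 dBu is 12 dB over 8 dBu; at 12:1 that becomes 1 dB over, giving 9 dBu; +3 dB make-up → 12 dBu.
Stage 2: 12 dBu is 3 dB over 9 dBu; at 3:1 that becomes 1 dB over, giving 10 dBu.

10 dBu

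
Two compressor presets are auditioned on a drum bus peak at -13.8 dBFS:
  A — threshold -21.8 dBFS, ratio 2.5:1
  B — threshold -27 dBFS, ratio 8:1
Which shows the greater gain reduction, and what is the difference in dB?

A: GR = 8 − 8/2.5 = 4.8 dB.
B: GR = 13.2 − 13.2/8 = 11.55 dB.
B reduces 6.75 dB more.

B, by 6.75 dB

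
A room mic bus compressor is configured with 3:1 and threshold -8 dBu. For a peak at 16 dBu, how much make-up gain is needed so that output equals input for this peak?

16 dB

Overshoot 24 dB → 24/3 = 8 dB after compression, so the compressed level is -8 + 8 = 0 dBu.
Make-up = target − compressed = 16 − 0 = 16 dB.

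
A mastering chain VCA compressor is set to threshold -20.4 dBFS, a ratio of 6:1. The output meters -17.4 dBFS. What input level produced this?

That's 3 dB above the -20.4 dBFS threshold.
Undo the ratio: input overshoot = 3 × 6 = 18 dB, giving input = -2.4 dBFS.

-2.4 dBFS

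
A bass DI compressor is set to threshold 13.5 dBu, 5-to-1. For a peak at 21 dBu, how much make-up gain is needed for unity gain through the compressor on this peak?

Overshoot 7.5 dB → 7.5/5 = 1.5 dB after compression, so the compressed level is 13.5 + 1.5 = 15 dBu.
Make-up = target − compressed = 21 − 15 = 6 dB.

6 dB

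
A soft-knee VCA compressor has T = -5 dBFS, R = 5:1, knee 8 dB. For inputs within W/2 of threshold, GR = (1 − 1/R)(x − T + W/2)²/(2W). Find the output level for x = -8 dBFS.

-8.05 dBFS

x − T + W/2 = -8 − (-5) + 4 = 1.
GR = (1 − 1/5) × 1² / 16 = 0.8 × 1 / 16 = 0.05 dB.
Output = -8 − 0.05 = -8.05 dBFS.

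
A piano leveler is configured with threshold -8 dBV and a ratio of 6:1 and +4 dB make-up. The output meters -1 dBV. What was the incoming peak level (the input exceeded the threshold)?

10 dBV

Stripping the +4 dB make-up gives -5 dBV at the gain stage.
The compressed level sits -5 − (-8) = 3 dB over threshold.
Input overshoot = R × output overshoot = 18 dB → input = -8 + 18 = 10 dBV.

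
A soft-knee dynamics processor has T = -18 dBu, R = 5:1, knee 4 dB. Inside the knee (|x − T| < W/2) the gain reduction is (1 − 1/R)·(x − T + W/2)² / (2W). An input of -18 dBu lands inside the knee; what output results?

-18.4 dBu

x − T + W/2 = -18 − (-18) + 2 = 2.
GR = (1 − 1/5) × 2² / 8 = 0.8 × 4 / 8 = 0.4 dB.
Output = -18 − 0.4 = -18.4 dBu.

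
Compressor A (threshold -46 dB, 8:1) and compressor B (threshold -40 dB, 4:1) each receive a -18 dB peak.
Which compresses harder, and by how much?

A: overshoot 28 dB → output overshoot 3.5 dB → GR 24.5 dB.
B: overshoot 22 dB → output overshoot 5.5 dB → GR 16.5 dB.
A reduces 8 dB more.

A, by 8 dB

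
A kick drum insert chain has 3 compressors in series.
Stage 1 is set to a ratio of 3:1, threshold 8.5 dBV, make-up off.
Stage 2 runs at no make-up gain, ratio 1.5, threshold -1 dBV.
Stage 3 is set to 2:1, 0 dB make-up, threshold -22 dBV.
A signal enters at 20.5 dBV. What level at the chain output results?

-7 dBV

Stage 1: overshoot 12 dB → 12/3 = 4 dB → 12.5 dBV.
Stage 2: 13.5 dB above -1 dBV, reduced 1.5:1 to 9 dB above → 8 dBV.
Stage 3: 30 dB above -22 dBV, reduced 2:1 to 15 dB above → -7 dBV.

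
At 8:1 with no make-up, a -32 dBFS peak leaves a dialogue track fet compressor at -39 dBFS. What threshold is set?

Gain reduction = -32 − (-39) = 7 dB; output overshoot = GR / (R − 1) = 7 / 7 = 1 dB.
Threshold = output − output overshoot = -39 − 1 = -40 dBFS.

-40 dBFS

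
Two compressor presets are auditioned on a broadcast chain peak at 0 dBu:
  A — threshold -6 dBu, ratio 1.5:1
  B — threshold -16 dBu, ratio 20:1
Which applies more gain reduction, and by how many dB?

B, by 13.2 dB

A: overshoot 6 dB → output overshoot 4 dB → GR 2 dB.
B: overshoot 16 dB → output overshoot 0.8 dB → GR 15.2 dB.
B applies 13.2 dB more gain reduction.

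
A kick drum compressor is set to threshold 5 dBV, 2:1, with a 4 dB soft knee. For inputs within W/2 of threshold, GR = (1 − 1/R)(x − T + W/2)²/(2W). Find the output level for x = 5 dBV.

x − T + W/2 = 5 − 5 + 2 = 2.
GR = (1 − 1/2) × 2² / 8 = 0.5 × 4 / 8 = 0.25 dB.
Output = 5 − 0.25 = 4.75 dBV.

4.75 dBV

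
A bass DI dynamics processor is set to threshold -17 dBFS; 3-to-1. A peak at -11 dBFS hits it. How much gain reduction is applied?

The signal is 6 dB above threshold.
At 3:1, output sits 6/3 = 2 dB above threshold.
GR = overshoot in − overshoot out = 6 − 2 = 4 dB.

4 dB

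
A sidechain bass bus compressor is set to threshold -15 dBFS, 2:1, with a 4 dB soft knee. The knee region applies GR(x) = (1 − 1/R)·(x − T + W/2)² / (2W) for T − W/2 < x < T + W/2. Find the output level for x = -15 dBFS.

-15.25 dBFS

x − T + W/2 = -15 − (-15) + 2 = 2.
GR = (1 − 1/2) × 2² / 8 = 0.5 × 4 / 8 = 0.25 dB.
Output = -15 − 0.25 = -15.25 dBFS.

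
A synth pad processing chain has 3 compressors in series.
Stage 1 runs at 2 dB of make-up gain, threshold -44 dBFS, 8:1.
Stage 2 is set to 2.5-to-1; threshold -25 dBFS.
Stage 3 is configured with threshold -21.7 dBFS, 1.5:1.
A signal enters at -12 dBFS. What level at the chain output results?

-38 dBFS

Stage 1: overshoot 32 dB → 32/8 = 4 dB → -40 dBFS; +2 dB make-up → -38 dBFS.
Stage 2: below threshold (-38 ≤ -25); passes unchanged; output -38 dBFS.
Stage 3: below threshold (-38 ≤ -21.7); passes unchanged; output -38 dBFS.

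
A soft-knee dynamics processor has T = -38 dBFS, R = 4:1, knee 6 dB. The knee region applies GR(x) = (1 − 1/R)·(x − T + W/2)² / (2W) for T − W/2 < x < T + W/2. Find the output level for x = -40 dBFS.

-40.0625 dBFS

x − T + W/2 = -40 − (-38) + 3 = 1.
GR = (1 − 1/4) × 1² / 12 = 0.75 × 1 / 12 = 0.0625 dB.
Output = -40 − 0.0625 = -40.0625 dBFS.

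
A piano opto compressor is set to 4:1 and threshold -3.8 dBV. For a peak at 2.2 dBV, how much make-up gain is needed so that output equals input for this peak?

4.5 dB

Without make-up, output = threshold + overshoot/4 = -3.8 + 1.5 = -2.3 dBV.
Gap to target: 4.5 dB.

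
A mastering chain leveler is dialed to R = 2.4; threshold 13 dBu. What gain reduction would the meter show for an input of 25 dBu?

Overshoot = 25 − 13 = 12 dB.
After 2.4:1 compression the overshoot becomes 12/2.4 = 5 dB.
GR = overshoot in − overshoot out = 12 − 5 = 7 dB.

7 dB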